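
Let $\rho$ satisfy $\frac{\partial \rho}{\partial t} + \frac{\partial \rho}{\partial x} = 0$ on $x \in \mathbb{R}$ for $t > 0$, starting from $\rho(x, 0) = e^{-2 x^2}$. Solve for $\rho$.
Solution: By characteristics ($dx/dt = 1$), $\rho(x,t) = f(x - t)$ with $f = \rho( \cdot , 0)$.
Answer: $\rho(x, t) = e^{-2 (-t + x)^2}$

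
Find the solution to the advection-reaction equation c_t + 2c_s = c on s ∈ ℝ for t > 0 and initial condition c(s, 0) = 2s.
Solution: Substitute c = exp(t)u, i.e. u = exp(-t)c.
By the product rule, c_t = exp(t)(u_t + u), c_s = exp(t)u_s.
Substituting into the PDE and dividing by exp(t): u_t + u + 2u_s = u.
The lower-order terms cancel, leaving the standard advection equation u_t + 2u_s = 0.
Initial data for u: u(s,0) = c(s,0) = 2s.
Solve for u:
  By method of characteristics (waves move right with speed 2):
  Along characteristics s - 2t = const, u is constant, so u(s,t) = f(s - 2t) with f = u(·, 0).
Hence u(s,t) = 2s - 4t.
Transform back: c(s,t) = exp(t)u(s,t).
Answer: c(s, t) = 2sexp(t) - 4texp(t)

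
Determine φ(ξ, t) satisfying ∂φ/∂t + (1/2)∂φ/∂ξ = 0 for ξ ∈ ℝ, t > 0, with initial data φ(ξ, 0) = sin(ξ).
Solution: By characteristics (dξ/dt = 1/2), φ(ξ,t) = f(ξ - (1/2)t) with f = φ(·, 0).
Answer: φ(ξ, t) = -sin(t/2 - ξ)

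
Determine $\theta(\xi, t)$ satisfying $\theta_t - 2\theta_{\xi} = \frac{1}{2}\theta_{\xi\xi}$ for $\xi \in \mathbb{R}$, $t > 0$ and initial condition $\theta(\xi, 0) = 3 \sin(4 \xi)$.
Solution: Change to a moving frame: let $\eta = \xi + 2t$, $\sigma = t$ and write $\theta(\xi,t) = u(\eta,\sigma)$.
By the chain rule $\theta_t = u_{\sigma} + 2u_{\eta}$, $\theta_{\xi} = u_{\eta}$, $\theta_{\xi\xi} = u_{\eta\eta}$.
Then $\theta_t - 2\theta_{\xi} = u_{\sigma}$: the advection term cancels and the PDE becomes the heat equation $u_{\sigma} = \frac{1}{2}u_{\eta\eta}$ on $\eta \in \mathbb{R}$.
Initial data: $u(\eta,0) = \theta(\eta,0) = 3 \sin(4 \eta)$.
On $\eta \in \mathbb{R}$ each mode satisfies $(\sin(n\eta))'' = -n^2 \sin(n\eta)$, so $e^{-n^2\sigma/2} \sin(n\eta)$ solves the heat equation; by superposition $u(\eta,\sigma) = \sum c_n e^{-n^2\sigma/2} \sin(n\eta)$.
Reading off the coefficients: $c_4=3$, so $u(\eta,\sigma) = 3 e^{-8 \sigma} \sin(4 \eta)$.
Substituting back $\eta = \xi + 2t$, $\sigma = t$: $\theta(\xi,t) = u(\xi + 2t, t)$.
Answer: $\theta(\xi, t) = 3 e^{-8 t} \sin(4 \xi + 8 t)$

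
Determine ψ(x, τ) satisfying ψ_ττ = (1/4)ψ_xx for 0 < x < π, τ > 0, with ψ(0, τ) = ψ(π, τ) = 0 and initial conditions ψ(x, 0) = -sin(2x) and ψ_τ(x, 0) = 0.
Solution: Separating variables: ψ = Σ [A_n cos(ω_n τ) + B_n sin(ω_n τ)] sin(nx), ω_n = n/2. From ICs: A_2=-1.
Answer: ψ(x, τ) = -sin(2x)cos(τ)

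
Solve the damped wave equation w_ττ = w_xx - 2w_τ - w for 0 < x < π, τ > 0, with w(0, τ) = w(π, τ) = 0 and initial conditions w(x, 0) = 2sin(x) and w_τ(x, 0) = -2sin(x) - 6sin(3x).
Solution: Substitute w = exp(-τ)u, i.e. u = exp(τ)w.
By the product rule, w_τ = exp(-τ)(u_τ - u), w_ττ = exp(-τ)(u_ττ - 2u_τ + u), w_xx = exp(-τ)u_xx.
Substituting into the PDE and dividing by exp(-τ): u_ττ - 2u_τ + u = u_xx - 2(u_τ - u) - u.
The lower-order terms cancel, leaving the standard wave equation u_ττ = u_xx.
Initial data for u: u(x,0) = w(x,0) = 2sin(x); u_τ(x,0) = w_τ(x,0) + w(x,0) = -6sin(3x). The boundary conditions carry over: u(0,τ) = u(π,τ) = 0.
Solve for u:
  Using separation of variables u = X(x)T(τ):
  Eigenfunctions: sin(nx), n = 1, 2, 3, ...
  General solution: u(x, τ) = Σ [A_n cos(n τ) + B_n sin(n τ)] sin(nx)
  From u(x,0) = 2sin(x): A_1=2. From u_τ(x,0) = -6sin(3x), using u_τ(x,0) = Σ ω_n B_n sin(nx) with ω_n = n: B_3 = (-6)/3 = -2.
Hence u(x,τ) = 2sin(x)cos(τ) - 2sin(3x)sin(3τ).
Transform back: w(x,τ) = exp(-τ)u(x,τ).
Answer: w(x, τ) = 2exp(-τ)sin(x)cos(τ) - 2exp(-τ)sin(3x)sin(3τ)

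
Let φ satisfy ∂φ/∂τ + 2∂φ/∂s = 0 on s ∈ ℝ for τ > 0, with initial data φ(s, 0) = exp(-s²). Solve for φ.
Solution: By method of characteristics (waves move right with speed 2):
Along characteristics s - 2τ = const, φ is constant, so φ(s,τ) = f(s - 2τ) with f = φ(·, 0).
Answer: φ(s, τ) = exp(-(s - 2τ)²)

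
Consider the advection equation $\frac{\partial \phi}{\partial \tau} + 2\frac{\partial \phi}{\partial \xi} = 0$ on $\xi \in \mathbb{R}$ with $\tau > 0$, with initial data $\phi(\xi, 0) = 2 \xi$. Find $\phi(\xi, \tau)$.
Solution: By characteristics ($d\xi/d\tau = 2$), $\phi(\xi,\tau) = f(\xi - 2\tau)$ with $f = \phi( \cdot , 0)$.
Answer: $\phi(\xi, \tau) = -4 \tau + 2 \xi$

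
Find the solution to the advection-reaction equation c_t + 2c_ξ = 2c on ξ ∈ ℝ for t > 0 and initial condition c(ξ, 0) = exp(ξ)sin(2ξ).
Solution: Substitute c = exp(ξ)u, i.e. u = exp(-ξ)c.
By the product rule, c_ξ = exp(ξ)(u_ξ + u), c_t = exp(ξ)u_t.
Substituting into the PDE and dividing by exp(ξ): u_t + 2(u_ξ + u) = 2u.
The lower-order terms cancel, leaving the standard advection equation u_t + 2u_ξ = 0.
Initial data for u: u(ξ,0) = exp(-ξ)c(ξ,0) = sin(2ξ).
Solve for u:
  By method of characteristics (waves move right with speed 2):
  Along characteristics ξ - 2t = const, u is constant, so u(ξ,t) = f(ξ - 2t) with f = u(·, 0).
Hence u(ξ,t) = -sin(4t - 2ξ).
Transform back: c(ξ,t) = exp(ξ)u(ξ,t).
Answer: c(ξ, t) = -exp(ξ)sin(4t - 2ξ)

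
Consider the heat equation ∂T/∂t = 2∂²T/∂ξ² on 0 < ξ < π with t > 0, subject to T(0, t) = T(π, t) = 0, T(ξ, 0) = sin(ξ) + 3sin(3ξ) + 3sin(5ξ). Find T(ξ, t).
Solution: Using separation of variables T = X(ξ)G(t):
Eigenfunctions: sin(nξ), n = 1, 2, 3, ...
General solution: T(ξ, t) = Σ c_n sin(nξ) exp(-2n² t)
Matching T(ξ,0) = sin(ξ) + 3sin(3ξ) + 3sin(5ξ) term by term: c_1=1, c_3=3, c_5=3.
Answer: T(ξ, t) = exp(-2t)sin(ξ) + 3exp(-18t)sin(3ξ) + 3exp(-50t)sin(5ξ)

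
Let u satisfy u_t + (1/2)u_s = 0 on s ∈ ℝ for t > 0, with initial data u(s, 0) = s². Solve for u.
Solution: By characteristics (ds/dt = 1/2), u(s,t) = f(s - (1/2)t) with f = u(·, 0).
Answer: u(s, t) = s² - st + (1/4)t²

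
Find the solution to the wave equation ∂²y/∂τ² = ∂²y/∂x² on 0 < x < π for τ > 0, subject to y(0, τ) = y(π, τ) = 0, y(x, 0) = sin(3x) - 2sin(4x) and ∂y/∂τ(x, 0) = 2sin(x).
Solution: Separating variables: y = Σ [A_n cos(ω_n τ) + B_n sin(ω_n τ)] sin(nx), ω_n = n. From ICs (B_n = velocity coefficient / ω_n): A_3=1, A_4=-2, B_1=2.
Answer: y(x, τ) = 2sin(x)sin(τ) + sin(3x)cos(3τ) - 2sin(4x)cos(4τ)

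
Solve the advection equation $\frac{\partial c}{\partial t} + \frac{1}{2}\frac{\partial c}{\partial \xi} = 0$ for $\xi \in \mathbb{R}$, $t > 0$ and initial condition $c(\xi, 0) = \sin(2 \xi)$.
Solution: By characteristics ($d\xi/dt = 1/2$), $c(\xi,t) = f(\xi - \frac{1}{2}t)$ with $f = c( \cdot , 0)$.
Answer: $c(\xi, t) = \sin(2 \xi - t)$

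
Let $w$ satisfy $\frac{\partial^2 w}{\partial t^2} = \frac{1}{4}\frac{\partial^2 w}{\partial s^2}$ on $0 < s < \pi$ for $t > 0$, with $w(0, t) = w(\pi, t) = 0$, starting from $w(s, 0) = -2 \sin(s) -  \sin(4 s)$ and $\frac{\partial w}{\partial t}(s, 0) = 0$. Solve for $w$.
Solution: Using separation of variables $w = X(s)T(t)$:
Eigenfunctions: $\sin(ns)$, $n = 1, 2, 3, \ldots$
General solution: $w(s, t) = \sum [A_n \cos(n t/2) + B_n \sin(n t/2)] \sin(ns)$
From $w(s,0) = -2 \sin(s) - \sin(4 s)$: $A_1=-2, A_4=-1$. From $w_t(s,0) = 0$: all $B_n = 0$.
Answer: $w(s, t) = -2 \sin(s) \cos(t/2) -  \sin(4 s) \cos(2 t)$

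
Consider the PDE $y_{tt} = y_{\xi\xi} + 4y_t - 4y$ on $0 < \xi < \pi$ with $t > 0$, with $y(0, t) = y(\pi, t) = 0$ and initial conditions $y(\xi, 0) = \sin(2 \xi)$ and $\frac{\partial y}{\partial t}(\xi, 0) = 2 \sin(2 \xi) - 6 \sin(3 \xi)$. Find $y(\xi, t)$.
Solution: Substitute $y = e^{2t}u$.
Then $y_t = e^{2t}(u_t + 2u)$, $y_{tt} = e^{2t}(u_{tt} + 4u_t + 4u)$, $y_{\xi\xi} = e^{2t}u_{\xi\xi}$; substituting and dividing by $e^{2t}$, the lower-order terms cancel: $u_{tt} = u_{\xi\xi}$ (standard wave equation).
Data for $u$: $u(\xi,0) = y(\xi,0) = \sin(2 \xi)$; $u_t(\xi,0) = y_t(\xi,0) - 2y(\xi,0) = -6 \sin(3 \xi)$. The boundary conditions carry over: $u(0,t) = u(\pi,t) = 0$.
Separating variables: $u = \sum [A_n \cos(\omega_n t) + B_n \sin(\omega_n t)] \sin(n\xi)$, $\omega_n = n$. From ICs ($B_n$ = velocity coefficient / $\omega_n$): $A_2=1, B_3=-2$.
So $u(\xi,t) = -2 \sin(3 t) \sin(3 \xi) + \sin(2 \xi) \cos(2 t)$, and $y(\xi,t) = e^{2t}u(\xi,t)$.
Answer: $y(\xi, t) = e^{2 t} \sin(2 \xi) \cos(2 t) - 2 e^{2 t} \sin(3 \xi) \sin(3 t)$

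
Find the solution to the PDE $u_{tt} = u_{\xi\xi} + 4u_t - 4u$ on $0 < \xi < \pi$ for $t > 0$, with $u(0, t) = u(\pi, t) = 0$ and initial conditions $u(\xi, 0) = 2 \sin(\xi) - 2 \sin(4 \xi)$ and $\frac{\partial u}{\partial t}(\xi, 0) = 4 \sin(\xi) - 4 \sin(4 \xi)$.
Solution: Substitute $u = e^{2t}w$, i.e. $w = e^{-2t}u$.
By the product rule, $u_t = e^{2t}(w_t + 2w)$, $u_{tt} = e^{2t}(w_{tt} + 4w_t + 4w)$, $u_{\xi\xi} = e^{2t}w_{\xi\xi}$.
Substituting into the PDE and dividing by $e^{2t}$: $w_{tt} + 4w_t + 4w = w_{\xi\xi} + 4(w_t + 2w) - 4w$.
The lower-order terms cancel, leaving the standard wave equation $w_{tt} = w_{\xi\xi}$.
Initial data for $w$: $w(\xi,0) = u(\xi,0) = 2 \sin(\xi) - 2 \sin(4 \xi)$; $w_t(\xi,0) = u_t(\xi,0) - 2u(\xi,0) = 0$. The boundary conditions carry over: $w(0,t) = w(\pi,t) = 0$.
Solve for $w$:
  Using separation of variables $w = X(\xi)T(t)$:
  Eigenfunctions: $\sin(n\xi)$, $n = 1, 2, 3, \ldots$
  General solution: $w(\xi, t) = \sum [A_n \cos(n t) + B_n \sin(n t)] \sin(n\xi)$
  From $w(\xi,0) = 2 \sin(\xi) - 2 \sin(4 \xi)$: $A_1=2, A_4=-2$. From $w_t(\xi,0) = 0$: all $B_n = 0$.
Hence $w(\xi,t) = 2 \sin(\xi) \cos(t) - 2 \sin(4 \xi) \cos(4 t)$.
Transform back: $u(\xi,t) = e^{2t}w(\xi,t)$.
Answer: $u(\xi, t) = 2 e^{2 t} \sin(\xi) \cos(t) - 2 e^{2 t} \sin(4 \xi) \cos(4 t)$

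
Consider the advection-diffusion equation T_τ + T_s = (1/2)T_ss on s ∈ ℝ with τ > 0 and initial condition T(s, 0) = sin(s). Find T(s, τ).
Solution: Moving frame: η = s - τ, σ = τ, T = u(η,σ), so T_τ = u_σ - u_η and T_ss = u_ηη.
Hence T_τ + T_s = u_σ and the PDE becomes the heat equation u_σ = (1/2)u_ηη on η ∈ ℝ.
Initial data: u(η,0) = T(η,0) = sin(η). Each mode sin(nη) decays as exp(-n²σ/2) on ℝ, so u(η,σ) = Σ c_n exp(-n²σ/2) sin(nη) with c_1=1: u(η,σ) = exp(-σ/2)sin(η).
Substituting back: T(s,τ) = u(s - τ, τ).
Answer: T(s, τ) = exp(-τ/2)sin(s - τ)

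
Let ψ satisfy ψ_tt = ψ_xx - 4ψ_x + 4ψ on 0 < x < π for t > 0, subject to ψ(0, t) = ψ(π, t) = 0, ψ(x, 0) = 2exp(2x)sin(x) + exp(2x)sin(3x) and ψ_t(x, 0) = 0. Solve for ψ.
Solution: Substitute ψ = exp(2x)u.
Then ψ_x = exp(2x)(u_x + 2u), ψ_xx = exp(2x)(u_xx + 4u_x + 4u), ψ_tt = exp(2x)u_tt; substituting and dividing by exp(2x), the lower-order terms cancel: u_tt = u_xx (standard wave equation).
Data for u: u(x,0) = exp(-2x)ψ(x,0) = 2sin(x) + sin(3x); u_t(x,0) = exp(-2x)ψ_t(x,0) = 0. The boundary conditions carry over: u(0,t) = u(π,t) = 0.
Separating variables: u = Σ [A_n cos(ω_n t) + B_n sin(ω_n t)] sin(nx), ω_n = n. From ICs: A_1=2, A_3=1.
So u(x,t) = 2sin(x)cos(t) + sin(3x)cos(3t), and ψ(x,t) = exp(2x)u(x,t).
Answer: ψ(x, t) = 2exp(2x)sin(x)cos(t) + exp(2x)sin(3x)cos(3t)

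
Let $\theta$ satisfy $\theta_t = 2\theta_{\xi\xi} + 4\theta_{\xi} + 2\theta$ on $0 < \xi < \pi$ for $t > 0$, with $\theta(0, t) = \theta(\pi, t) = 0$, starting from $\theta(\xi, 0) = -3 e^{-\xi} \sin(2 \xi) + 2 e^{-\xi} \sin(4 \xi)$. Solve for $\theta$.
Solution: Substitute $\theta = e^{-\xi}u$.
Then $\theta_{\xi} = e^{-\xi}(u_{\xi} - u)$, $\theta_{\xi\xi} = e^{-\xi}(u_{\xi\xi} - 2u_{\xi} + u)$, $\theta_t = e^{-\xi}u_t$; substituting and dividing by $e^{-\xi}$, the lower-order terms cancel: $u_t = 2u_{\xi\xi}$ (standard heat equation).
Data for $u$: $u(\xi,0) = e^{\xi}\theta(\xi,0) = -3 \sin(2 \xi) + 2 \sin(4 \xi)$. The boundary conditions carry over: $u(0,t) = u(\pi,t) = 0$.
Separating variables: $u = \sum c_n e^{-2n^2t} \sin(n\xi)$. From $u(\xi,0) = -3 \sin(2 \xi) + 2 \sin(4 \xi)$: $c_2=-3, c_4=2$.
So $u(\xi,t) = -3 e^{-8 t} \sin(2 \xi) + 2 e^{-32 t} \sin(4 \xi)$, and $\theta(\xi,t) = e^{-\xi}u(\xi,t)$.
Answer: $\theta(\xi, t) = -3 e^{-\xi} e^{-8 t} \sin(2 \xi) + 2 e^{-\xi} e^{-32 t} \sin(4 \xi)$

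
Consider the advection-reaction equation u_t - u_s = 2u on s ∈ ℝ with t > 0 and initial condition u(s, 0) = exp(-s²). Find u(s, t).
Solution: Substitute u = exp(2t)w, i.e. w = exp(-2t)u.
By the product rule, u_t = exp(2t)(w_t + 2w), u_s = exp(2t)w_s.
Substituting into the PDE and dividing by exp(2t): w_t + 2w - w_s = 2w.
The lower-order terms cancel, leaving the standard advection equation w_t - w_s = 0.
Initial data for w: w(s,0) = u(s,0) = exp(-s²).
Solve for w:
  By method of characteristics (waves move left with speed 1):
  Along characteristics s + t = const, w is constant, so w(s,t) = f(s + t) with f = w(·, 0).
Hence w(s,t) = exp(-(s + t)²).
Transform back: u(s,t) = exp(2t)w(s,t).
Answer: u(s, t) = exp(2t)exp(-(s + t)²)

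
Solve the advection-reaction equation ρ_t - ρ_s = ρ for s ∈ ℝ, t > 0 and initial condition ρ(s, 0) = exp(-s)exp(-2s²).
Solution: Substitute ρ = exp(-s)u.
Then ρ_s = exp(-s)(u_s - u), ρ_t = exp(-s)u_t; substituting and dividing by exp(-s), the lower-order terms cancel: u_t - u_s = 0 (standard advection equation).
Data for u: u(s,0) = exp(s)ρ(s,0) = exp(-2s²).
By characteristics (ds/dt = -1), u(s,t) = f(s + t) with f = u(·, 0).
So u(s,t) = exp(-2(s + t)²), and ρ(s,t) = exp(-s)u(s,t).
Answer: ρ(s, t) = exp(-s)exp(-2(s + t)²)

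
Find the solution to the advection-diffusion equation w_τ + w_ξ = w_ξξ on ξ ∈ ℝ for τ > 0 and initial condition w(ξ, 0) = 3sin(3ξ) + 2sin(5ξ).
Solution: Change to a moving frame: let η = ξ - τ, σ = τ and write w(ξ,τ) = u(η,σ).
By the chain rule w_τ = u_σ - u_η, w_ξ = u_η, w_ξξ = u_ηη.
Then w_τ + w_ξ = u_σ: the advection term cancels and the PDE becomes the heat equation u_σ = u_ηη on η ∈ ℝ.
Initial data: u(η,0) = w(η,0) = 3sin(3η) + 2sin(5η).
On η ∈ ℝ each mode satisfies (sin(nη))″ = -n² sin(nη), so exp(-n²σ) sin(nη) solves the heat equation; by superposition u(η,σ) = Σ c_n exp(-n²σ) sin(nη).
Reading off the coefficients: c_3=3, c_5=2, so u(η,σ) = 3exp(-9σ)sin(3η) + 2exp(-25σ)sin(5η).
Substituting back η = ξ - τ, σ = τ: w(ξ,τ) = u(ξ - τ, τ).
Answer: w(ξ, τ) = 3exp(-9τ)sin(3ξ - 3τ) + 2exp(-25τ)sin(5ξ - 5τ)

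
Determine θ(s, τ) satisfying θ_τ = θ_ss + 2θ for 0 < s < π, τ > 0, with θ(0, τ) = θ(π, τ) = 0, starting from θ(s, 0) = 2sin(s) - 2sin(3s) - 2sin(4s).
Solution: Substitute θ = exp(2τ)u.
Then θ_τ = exp(2τ)(u_τ + 2u), θ_ss = exp(2τ)u_ss; substituting and dividing by exp(2τ), the lower-order terms cancel: u_τ = u_ss (standard heat equation).
Data for u: u(s,0) = θ(s,0) = 2sin(s) - 2sin(3s) - 2sin(4s). The boundary conditions carry over: u(0,τ) = u(π,τ) = 0.
Separating variables: u = Σ c_n exp(-n²τ) sin(ns). From u(s,0) = 2sin(s) - 2sin(3s) - 2sin(4s): c_1=2, c_3=-2, c_4=-2.
So u(s,τ) = 2exp(-τ)sin(s) - 2exp(-9τ)sin(3s) - 2exp(-16τ)sin(4s), and θ(s,τ) = exp(2τ)u(s,τ).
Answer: θ(s, τ) = 2exp(τ)sin(s) - 2exp(-7τ)sin(3s) - 2exp(-14τ)sin(4s)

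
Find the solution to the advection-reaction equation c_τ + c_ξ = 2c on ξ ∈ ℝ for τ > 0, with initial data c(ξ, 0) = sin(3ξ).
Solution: Substitute c = exp(2τ)u, i.e. u = exp(-2τ)c.
By the product rule, c_τ = exp(2τ)(u_τ + 2u), c_ξ = exp(2τ)u_ξ.
Substituting into the PDE and dividing by exp(2τ): u_τ + 2u + u_ξ = 2u.
The lower-order terms cancel, leaving the standard advection equation u_τ + u_ξ = 0.
Initial data for u: u(ξ,0) = c(ξ,0) = sin(3ξ).
Solve for u:
  By method of characteristics (waves move right with speed 1):
  Along characteristics ξ - τ = const, u is constant, so u(ξ,τ) = f(ξ - τ) with f = u(·, 0).
Hence u(ξ,τ) = sin(3ξ - 3τ).
Transform back: c(ξ,τ) = exp(2τ)u(ξ,τ).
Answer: c(ξ, τ) = exp(2τ)sin(3ξ - 3τ)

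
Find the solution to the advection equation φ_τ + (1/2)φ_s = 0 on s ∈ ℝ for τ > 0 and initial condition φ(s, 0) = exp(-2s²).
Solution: By method of characteristics (waves move right with speed 1/2):
Along characteristics s - (1/2)τ = const, φ is constant, so φ(s,τ) = f(s - (1/2)τ) with f = φ(·, 0).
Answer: φ(s, τ) = exp(-2(s - τ/2)²)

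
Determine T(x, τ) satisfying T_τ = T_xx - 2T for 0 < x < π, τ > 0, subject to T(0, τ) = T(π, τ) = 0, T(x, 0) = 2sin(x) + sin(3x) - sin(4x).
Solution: Substitute T = exp(-2τ)u, i.e. u = exp(2τ)T.
By the product rule, T_τ = exp(-2τ)(u_τ - 2u), T_xx = exp(-2τ)u_xx.
Substituting into the PDE and dividing by exp(-2τ): u_τ - 2u = u_xx - 2u.
The lower-order terms cancel, leaving the standard heat equation u_τ = u_xx.
Initial data for u: u(x,0) = T(x,0) = 2sin(x) + sin(3x) - sin(4x). The boundary conditions carry over: u(0,τ) = u(π,τ) = 0.
Solve for u:
  Using separation of variables u = X(x)G(τ):
  Eigenfunctions: sin(nx), n = 1, 2, 3, ...
  General solution: u(x, τ) = Σ c_n sin(nx) exp(-n² τ)
  Matching u(x,0) = 2sin(x) + sin(3x) - sin(4x) term by term: c_1=2, c_3=1, c_4=-1.
Hence u(x,τ) = 2exp(-τ)sin(x) + exp(-9τ)sin(3x) - exp(-16τ)sin(4x).
Transform back: T(x,τ) = exp(-2τ)u(x,τ).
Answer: T(x, τ) = 2exp(-3τ)sin(x) + exp(-11τ)sin(3x) - exp(-18τ)sin(4x)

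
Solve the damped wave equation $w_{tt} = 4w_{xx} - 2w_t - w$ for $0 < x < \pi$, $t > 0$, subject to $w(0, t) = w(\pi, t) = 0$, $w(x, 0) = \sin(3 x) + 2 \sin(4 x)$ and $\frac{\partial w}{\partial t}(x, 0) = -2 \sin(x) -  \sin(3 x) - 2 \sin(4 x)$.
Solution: Substitute $w = e^{-t}u$.
Then $w_t = e^{-t}(u_t - u)$, $w_{tt} = e^{-t}(u_{tt} - 2u_t + u)$, $w_{xx} = e^{-t}u_{xx}$; substituting and dividing by $e^{-t}$, the lower-order terms cancel: $u_{tt} = 4u_{xx}$ (standard wave equation).
Data for $u$: $u(x,0) = w(x,0) = \sin(3 x) + 2 \sin(4 x)$; $u_t(x,0) = w_t(x,0) + w(x,0) = -2 \sin(x)$. The boundary conditions carry over: $u(0,t) = u(\pi,t) = 0$.
Separating variables: $u = \sum [A_n \cos(\omega_n t) + B_n \sin(\omega_n t)] \sin(nx)$, $\omega_n = 2n$. From ICs ($B_n$ = velocity coefficient / $\omega_n$): $A_3=1, A_4=2, B_1=-1$.
So $u(x,t) = - \sin(2 t) \sin(x) + \sin(3 x) \cos(6 t) + 2 \sin(4 x) \cos(8 t)$, and $w(x,t) = e^{-t}u(x,t)$.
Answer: $w(x, t) = - e^{-t} \sin(2 t) \sin(x) + e^{-t} \sin(3 x) \cos(6 t) + 2 e^{-t} \sin(4 x) \cos(8 t)$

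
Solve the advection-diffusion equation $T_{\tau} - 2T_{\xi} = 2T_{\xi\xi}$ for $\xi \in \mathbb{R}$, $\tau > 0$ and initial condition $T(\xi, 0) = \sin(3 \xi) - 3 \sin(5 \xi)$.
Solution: Moving frame: $\eta = \xi + 2\tau$, $\sigma = \tau$, $T = u(\eta,\sigma)$, so $T_{\tau} = u_{\sigma} + 2u_{\eta}$ and $T_{\xi\xi} = u_{\eta\eta}$.
Hence $T_{\tau} - 2T_{\xi} = u_{\sigma}$ and the PDE becomes the heat equation $u_{\sigma} = 2u_{\eta\eta}$ on $\eta \in \mathbb{R}$.
Initial data: $u(\eta,0) = T(\eta,0) = \sin(3 \eta) - 3 \sin(5 \eta)$. Each mode $\sin(n\eta)$ decays as $e^{-2n^2\sigma}$ on $\mathbb{R}$, so $u(\eta,\sigma) = \sum c_n e^{-2n^2\sigma} \sin(n\eta)$ with $c_3=1, c_5=-3$: $u(\eta,\sigma) = e^{-18 \sigma} \sin(3 \eta) - 3 e^{-50 \sigma} \sin(5 \eta)$.
Substituting back: $T(\xi,\tau) = u(\xi + 2\tau, \tau)$.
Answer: $T(\xi, \tau) = e^{-18 \tau} \sin(6 \tau + 3 \xi) - 3 e^{-50 \tau} \sin(10 \tau + 5 \xi)$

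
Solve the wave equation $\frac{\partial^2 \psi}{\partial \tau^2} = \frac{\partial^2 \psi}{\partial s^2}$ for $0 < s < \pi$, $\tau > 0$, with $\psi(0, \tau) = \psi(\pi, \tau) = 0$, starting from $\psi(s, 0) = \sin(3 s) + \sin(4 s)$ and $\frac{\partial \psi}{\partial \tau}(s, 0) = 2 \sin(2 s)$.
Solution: Separating variables: $\psi = \sum [A_n \cos(\omega_n \tau) + B_n \sin(\omega_n \tau)] \sin(ns)$, $\omega_n = n$. From ICs ($B_n$ = velocity coefficient / $\omega_n$): $A_3=1, A_4=1, B_2=1$.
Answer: $\psi(s, \tau) = \sin(2 \tau) \sin(2 s) + \sin(3 s) \cos(3 \tau) + \sin(4 s) \cos(4 \tau)$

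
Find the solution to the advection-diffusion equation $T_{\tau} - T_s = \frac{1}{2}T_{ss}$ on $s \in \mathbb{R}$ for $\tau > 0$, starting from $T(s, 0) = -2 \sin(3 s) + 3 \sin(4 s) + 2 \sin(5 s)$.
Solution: Change to a moving frame: let $\eta = s + \tau$, $\sigma = \tau$ and write $T(s,\tau) = u(\eta,\sigma)$.
By the chain rule $T_{\tau} = u_{\sigma} + u_{\eta}$, $T_s = u_{\eta}$, $T_{ss} = u_{\eta\eta}$.
Then $T_{\tau} - T_s = u_{\sigma}$: the advection term cancels and the PDE becomes the heat equation $u_{\sigma} = \frac{1}{2}u_{\eta\eta}$ on $\eta \in \mathbb{R}$.
Initial data: $u(\eta,0) = T(\eta,0) = -2 \sin(3 \eta) + 3 \sin(4 \eta) + 2 \sin(5 \eta)$.
On $\eta \in \mathbb{R}$ each mode satisfies $(\sin(n\eta))'' = -n^2 \sin(n\eta)$, so $e^{-n^2\sigma/2} \sin(n\eta)$ solves the heat equation; by superposition $u(\eta,\sigma) = \sum c_n e^{-n^2\sigma/2} \sin(n\eta)$.
Reading off the coefficients: $c_3=-2, c_4=3, c_5=2$, so $u(\eta,\sigma) = 3 e^{-8 \sigma} \sin(4 \eta) - 2 e^{-9 \sigma/2} \sin(3 \eta) + 2 e^{-25 \sigma/2} \sin(5 \eta)$.
Substituting back $\eta = s + \tau$, $\sigma = \tau$: $T(s,\tau) = u(s + \tau, \tau)$.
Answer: $T(s, \tau) = 3 e^{-8 \tau} \sin(4 \tau + 4 s) - 2 e^{-9 \tau/2} \sin(3 \tau + 3 s) + 2 e^{-25 \tau/2} \sin(5 \tau + 5 s)$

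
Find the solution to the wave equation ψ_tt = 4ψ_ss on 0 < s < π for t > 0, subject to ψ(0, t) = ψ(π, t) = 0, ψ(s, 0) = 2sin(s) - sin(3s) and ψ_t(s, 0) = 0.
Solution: Separating variables: ψ = Σ [A_n cos(ω_n t) + B_n sin(ω_n t)] sin(ns), ω_n = 2n. From ICs: A_1=2, A_3=-1.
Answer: ψ(s, t) = 2sin(s)cos(2t) - sin(3s)cos(6t)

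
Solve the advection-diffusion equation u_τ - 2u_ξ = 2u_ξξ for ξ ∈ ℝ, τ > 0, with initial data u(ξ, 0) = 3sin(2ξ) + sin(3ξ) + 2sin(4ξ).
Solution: Change to a moving frame: let η = ξ + 2τ, σ = τ and write u(ξ,τ) = w(η,σ).
By the chain rule u_τ = w_σ + 2w_η, u_ξ = w_η, u_ξξ = w_ηη.
Then u_τ - 2u_ξ = w_σ: the advection term cancels and the PDE becomes the heat equation w_σ = 2w_ηη on η ∈ ℝ.
Initial data: w(η,0) = u(η,0) = 3sin(2η) + sin(3η) + 2sin(4η).
On η ∈ ℝ each mode satisfies (sin(nη))″ = -n² sin(nη), so exp(-2n²σ) sin(nη) solves the heat equation; by superposition w(η,σ) = Σ c_n exp(-2n²σ) sin(nη).
Reading off the coefficients: c_2=3, c_3=1, c_4=2, so w(η,σ) = 3exp(-8σ)sin(2η) + exp(-18σ)sin(3η) + 2exp(-32σ)sin(4η).
Substituting back η = ξ + 2τ, σ = τ: u(ξ,τ) = w(ξ + 2τ, τ).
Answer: u(ξ, τ) = 3exp(-8τ)sin(2ξ + 4τ) + exp(-18τ)sin(3ξ + 6τ) + 2exp(-32τ)sin(4ξ + 8τ)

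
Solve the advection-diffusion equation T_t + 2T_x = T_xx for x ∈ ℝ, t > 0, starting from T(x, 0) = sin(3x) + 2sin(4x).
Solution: Moving frame: η = x - 2t, σ = t, T = u(η,σ), so T_t = u_σ - 2u_η and T_xx = u_ηη.
Hence T_t + 2T_x = u_σ and the PDE becomes the heat equation u_σ = u_ηη on η ∈ ℝ.
Initial data: u(η,0) = T(η,0) = sin(3η) + 2sin(4η). Each mode sin(nη) decays as exp(-n²σ) on ℝ, so u(η,σ) = Σ c_n exp(-n²σ) sin(nη) with c_3=1, c_4=2: u(η,σ) = exp(-9σ)sin(3η) + 2exp(-16σ)sin(4η).
Substituting back: T(x,t) = u(x - 2t, t).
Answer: T(x, t) = -exp(-9t)sin(6t - 3x) - 2exp(-16t)sin(8t - 4x)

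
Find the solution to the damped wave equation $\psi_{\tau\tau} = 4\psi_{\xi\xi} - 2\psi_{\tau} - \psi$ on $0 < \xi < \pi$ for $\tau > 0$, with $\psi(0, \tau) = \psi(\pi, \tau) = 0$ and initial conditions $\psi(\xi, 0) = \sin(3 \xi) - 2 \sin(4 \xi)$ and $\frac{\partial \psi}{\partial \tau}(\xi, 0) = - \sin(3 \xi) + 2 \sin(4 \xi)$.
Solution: Substitute $\psi = e^{-\tau}u$.
Then $\psi_{\tau} = e^{-\tau}(u_{\tau} - u)$, $\psi_{\tau\tau} = e^{-\tau}(u_{\tau\tau} - 2u_{\tau} + u)$, $\psi_{\xi\xi} = e^{-\tau}u_{\xi\xi}$; substituting and dividing by $e^{-\tau}$, the lower-order terms cancel: $u_{\tau\tau} = 4u_{\xi\xi}$ (standard wave equation).
Data for $u$: $u(\xi,0) = \psi(\xi,0) = \sin(3 \xi) - 2 \sin(4 \xi)$; $u_{\tau}(\xi,0) = \psi_{\tau}(\xi,0) + \psi(\xi,0) = 0$. The boundary conditions carry over: $u(0,\tau) = u(\pi,\tau) = 0$.
Separating variables: $u = \sum [A_n \cos(\omega_n \tau) + B_n \sin(\omega_n \tau)] \sin(n\xi)$, $\omega_n = 2n$. From ICs: $A_3=1, A_4=-2$.
So $u(\xi,\tau) = \sin(3 \xi) \cos(6 \tau) - 2 \sin(4 \xi) \cos(8 \tau)$, and $\psi(\xi,\tau) = e^{-\tau}u(\xi,\tau)$.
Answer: $\psi(\xi, \tau) = e^{-\tau} \sin(3 \xi) \cos(6 \tau) - 2 e^{-\tau} \sin(4 \xi) \cos(8 \tau)$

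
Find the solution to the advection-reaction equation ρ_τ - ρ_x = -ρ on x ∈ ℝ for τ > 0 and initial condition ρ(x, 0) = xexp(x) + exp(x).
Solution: Substitute ρ = exp(x)u, i.e. u = exp(-x)ρ.
By the product rule, ρ_x = exp(x)(u_x + u), ρ_τ = exp(x)u_τ.
Substituting into the PDE and dividing by exp(x): u_τ - (u_x + u) = -u.
The lower-order terms cancel, leaving the standard advection equation u_τ - u_x = 0.
Initial data for u: u(x,0) = exp(-x)ρ(x,0) = x + 1.
Solve for u:
  By method of characteristics (waves move left with speed 1):
  Along characteristics x + τ = const, u is constant, so u(x,τ) = f(x + τ) with f = u(·, 0).
Hence u(x,τ) = x + τ + 1.
Transform back: ρ(x,τ) = exp(x)u(x,τ).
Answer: ρ(x, τ) = xexp(x) + τexp(x) + exp(x)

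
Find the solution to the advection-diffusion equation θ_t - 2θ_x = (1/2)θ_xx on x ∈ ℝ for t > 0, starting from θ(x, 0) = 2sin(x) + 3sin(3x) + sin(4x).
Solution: Moving frame: η = x + 2t, σ = t, θ = u(η,σ), so θ_t = u_σ + 2u_η and θ_xx = u_ηη.
Hence θ_t - 2θ_x = u_σ and the PDE becomes the heat equation u_σ = (1/2)u_ηη on η ∈ ℝ.
Initial data: u(η,0) = θ(η,0) = 2sin(η) + 3sin(3η) + sin(4η). Each mode sin(nη) decays as exp(-n²σ/2) on ℝ, so u(η,σ) = Σ c_n exp(-n²σ/2) sin(nη) with c_1=2, c_3=3, c_4=1: u(η,σ) = exp(-8σ)sin(4η) + 2exp(-σ/2)sin(η) + 3exp(-9σ/2)sin(3η).
Substituting back: θ(x,t) = u(x + 2t, t).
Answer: θ(x, t) = exp(-8t)sin(8t + 4x) + 2exp(-t/2)sin(2t + x) + 3exp(-9t/2)sin(6t + 3x)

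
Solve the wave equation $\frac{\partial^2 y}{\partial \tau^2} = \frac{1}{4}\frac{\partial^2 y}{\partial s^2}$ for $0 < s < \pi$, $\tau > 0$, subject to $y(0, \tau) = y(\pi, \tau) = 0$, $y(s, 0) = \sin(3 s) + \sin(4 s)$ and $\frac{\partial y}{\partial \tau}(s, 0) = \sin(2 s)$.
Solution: Separating variables: $y = \sum [A_n \cos(\omega_n \tau) + B_n \sin(\omega_n \tau)] \sin(ns)$, $\omega_n = n/2$. From ICs ($B_n$ = velocity coefficient / $\omega_n$): $A_3=1, A_4=1, B_2=1$.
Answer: $y(s, \tau) = \sin(\tau) \sin(2 s) + \sin(3 s) \cos(3 \tau/2) + \sin(4 s) \cos(2 \tau)$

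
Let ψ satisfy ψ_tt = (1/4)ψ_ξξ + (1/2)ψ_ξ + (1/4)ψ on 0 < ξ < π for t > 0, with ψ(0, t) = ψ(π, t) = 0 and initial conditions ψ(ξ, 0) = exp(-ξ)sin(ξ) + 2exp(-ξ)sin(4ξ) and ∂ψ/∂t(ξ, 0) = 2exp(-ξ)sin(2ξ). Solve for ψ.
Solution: Substitute ψ = exp(-ξ)u.
Then ψ_ξ = exp(-ξ)(u_ξ - u), ψ_ξξ = exp(-ξ)(u_ξξ - 2u_ξ + u), ψ_tt = exp(-ξ)u_tt; substituting and dividing by exp(-ξ), the lower-order terms cancel: u_tt = (1/4)u_ξξ (standard wave equation).
Data for u: u(ξ,0) = exp(ξ)ψ(ξ,0) = sin(ξ) + 2sin(4ξ); u_t(ξ,0) = exp(ξ)ψ_t(ξ,0) = 2sin(2ξ). The boundary conditions carry over: u(0,t) = u(π,t) = 0.
Separating variables: u = Σ [A_n cos(ω_n t) + B_n sin(ω_n t)] sin(nξ), ω_n = n/2. From ICs (B_n = velocity coefficient / ω_n): A_1=1, A_4=2, B_2=2.
So u(ξ,t) = 2sin(t)sin(2ξ) + sin(ξ)cos(t/2) + 2sin(4ξ)cos(2t), and ψ(ξ,t) = exp(-ξ)u(ξ,t).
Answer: ψ(ξ, t) = 2exp(-ξ)sin(t)sin(2ξ) + exp(-ξ)sin(ξ)cos(t/2) + 2exp(-ξ)sin(4ξ)cos(2t)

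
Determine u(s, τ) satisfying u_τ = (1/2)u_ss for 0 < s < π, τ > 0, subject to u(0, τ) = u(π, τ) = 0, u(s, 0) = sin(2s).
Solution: Using separation of variables u = X(s)T(τ):
Eigenfunctions: sin(ns), n = 1, 2, 3, ...
General solution: u(s, τ) = Σ c_n sin(ns) exp(-n² τ/2)
Matching u(s,0) = sin(2s) term by term: c_2=1.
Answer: u(s, τ) = exp(-2τ)sin(2s)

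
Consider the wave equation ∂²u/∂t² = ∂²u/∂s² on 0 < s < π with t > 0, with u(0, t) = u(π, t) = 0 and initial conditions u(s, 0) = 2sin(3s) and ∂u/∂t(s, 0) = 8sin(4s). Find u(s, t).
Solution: Using separation of variables u = X(s)T(t):
Eigenfunctions: sin(ns), n = 1, 2, 3, ...
General solution: u(s, t) = Σ [A_n cos(n t) + B_n sin(n t)] sin(ns)
From u(s,0) = 2sin(3s): A_3=2. From u_t(s,0) = 8sin(4s), using u_t(s,0) = Σ ω_n B_n sin(ns) with ω_n = n: B_4 = 8/4 = 2.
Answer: u(s, t) = 2sin(3s)cos(3t) + 2sin(4s)sin(4t)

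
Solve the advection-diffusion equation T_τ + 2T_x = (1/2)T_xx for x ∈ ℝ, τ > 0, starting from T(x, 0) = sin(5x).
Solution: Change to a moving frame: let η = x - 2τ, σ = τ and write T(x,τ) = u(η,σ).
By the chain rule T_τ = u_σ - 2u_η, T_x = u_η, T_xx = u_ηη.
Then T_τ + 2T_x = u_σ: the advection term cancels and the PDE becomes the heat equation u_σ = (1/2)u_ηη on η ∈ ℝ.
Initial data: u(η,0) = T(η,0) = sin(5η).
On η ∈ ℝ each mode satisfies (sin(nη))″ = -n² sin(nη), so exp(-n²σ/2) sin(nη) solves the heat equation; by superposition u(η,σ) = Σ c_n exp(-n²σ/2) sin(nη).
Reading off the coefficients: c_5=1, so u(η,σ) = exp(-25σ/2)sin(5η).
Substituting back η = x - 2τ, σ = τ: T(x,τ) = u(x - 2τ, τ).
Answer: T(x, τ) = exp(-25τ/2)sin(5x - 10τ)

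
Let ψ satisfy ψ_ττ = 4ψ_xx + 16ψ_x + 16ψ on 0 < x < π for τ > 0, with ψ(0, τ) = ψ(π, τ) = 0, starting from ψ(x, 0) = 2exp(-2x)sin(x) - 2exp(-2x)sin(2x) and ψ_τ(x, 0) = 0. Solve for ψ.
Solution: Substitute ψ = exp(-2x)u, i.e. u = exp(2x)ψ.
By the product rule, ψ_x = exp(-2x)(u_x - 2u), ψ_xx = exp(-2x)(u_xx - 4u_x + 4u), ψ_ττ = exp(-2x)u_ττ.
Substituting into the PDE and dividing by exp(-2x): u_ττ = 4(u_xx - 4u_x + 4u) + 16(u_x - 2u) + 16u.
The lower-order terms cancel, leaving the standard wave equation u_ττ = 4u_xx.
Initial data for u: u(x,0) = exp(2x)ψ(x,0) = 2sin(x) - 2sin(2x); u_τ(x,0) = exp(2x)ψ_τ(x,0) = 0. The boundary conditions carry over: u(0,τ) = u(π,τ) = 0.
Solve for u:
  Using separation of variables u = X(x)T(τ):
  Eigenfunctions: sin(nx), n = 1, 2, 3, ...
  General solution: u(x, τ) = Σ [A_n cos(2n τ) + B_n sin(2n τ)] sin(nx)
  From u(x,0) = 2sin(x) - 2sin(2x): A_1=2, A_2=-2. From u_τ(x,0) = 0: all B_n = 0.
Hence u(x,τ) = 2sin(x)cos(2τ) - 2sin(2x)cos(4τ).
Transform back: ψ(x,τ) = exp(-2x)u(x,τ).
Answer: ψ(x, τ) = 2exp(-2x)sin(x)cos(2τ) - 2exp(-2x)sin(2x)cos(4τ)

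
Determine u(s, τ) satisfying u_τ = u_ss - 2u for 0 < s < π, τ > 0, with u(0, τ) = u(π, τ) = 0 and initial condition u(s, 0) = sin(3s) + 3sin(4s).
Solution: Substitute u = exp(-2τ)w.
Then u_τ = exp(-2τ)(w_τ - 2w), u_ss = exp(-2τ)w_ss; substituting and dividing by exp(-2τ), the lower-order terms cancel: w_τ = w_ss (standard heat equation).
Data for w: w(s,0) = u(s,0) = sin(3s) + 3sin(4s). The boundary conditions carry over: w(0,τ) = w(π,τ) = 0.
Separating variables: w = Σ c_n exp(-n²τ) sin(ns). From w(s,0) = sin(3s) + 3sin(4s): c_3=1, c_4=3.
So w(s,τ) = exp(-9τ)sin(3s) + 3exp(-16τ)sin(4s), and u(s,τ) = exp(-2τ)w(s,τ).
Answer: u(s, τ) = exp(-11τ)sin(3s) + 3exp(-18τ)sin(4s)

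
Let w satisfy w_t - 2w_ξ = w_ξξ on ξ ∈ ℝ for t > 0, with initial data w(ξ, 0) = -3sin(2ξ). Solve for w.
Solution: Moving frame: η = ξ + 2t, σ = t, w = u(η,σ), so w_t = u_σ + 2u_η and w_ξξ = u_ηη.
Hence w_t - 2w_ξ = u_σ and the PDE becomes the heat equation u_σ = u_ηη on η ∈ ℝ.
Initial data: u(η,0) = w(η,0) = -3sin(2η). Each mode sin(nη) decays as exp(-n²σ) on ℝ, so u(η,σ) = Σ c_n exp(-n²σ) sin(nη) with c_2=-3: u(η,σ) = -3exp(-4σ)sin(2η).
Substituting back: w(ξ,t) = u(ξ + 2t, t).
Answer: w(ξ, t) = -3exp(-4t)sin(4t + 2ξ)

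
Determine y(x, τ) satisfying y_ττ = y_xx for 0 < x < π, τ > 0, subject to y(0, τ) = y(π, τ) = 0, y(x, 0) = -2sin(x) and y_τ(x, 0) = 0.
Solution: Separating variables: y = Σ [A_n cos(ω_n τ) + B_n sin(ω_n τ)] sin(nx), ω_n = n. From ICs: A_1=-2.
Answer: y(x, τ) = -2sin(x)cos(τ)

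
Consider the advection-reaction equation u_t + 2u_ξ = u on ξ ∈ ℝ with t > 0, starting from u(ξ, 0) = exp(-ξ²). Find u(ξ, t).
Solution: Substitute u = exp(t)w.
Then u_t = exp(t)(w_t + w), u_ξ = exp(t)w_ξ; substituting and dividing by exp(t), the lower-order terms cancel: w_t + 2w_ξ = 0 (standard advection equation).
Data for w: w(ξ,0) = u(ξ,0) = exp(-ξ²).
By characteristics (dξ/dt = 2), w(ξ,t) = f(ξ - 2t) with f = w(·, 0).
So w(ξ,t) = exp(-(-2t + ξ)²), and u(ξ,t) = exp(t)w(ξ,t).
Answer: u(ξ, t) = exp(t)exp(-(-2t + ξ)²)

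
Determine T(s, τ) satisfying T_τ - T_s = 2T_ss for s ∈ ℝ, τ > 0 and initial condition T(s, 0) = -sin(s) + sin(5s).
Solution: Change to a moving frame: let η = s + τ, σ = τ and write T(s,τ) = u(η,σ).
By the chain rule T_τ = u_σ + u_η, T_s = u_η, T_ss = u_ηη.
Then T_τ - T_s = u_σ: the advection term cancels and the PDE becomes the heat equation u_σ = 2u_ηη on η ∈ ℝ.
Initial data: u(η,0) = T(η,0) = -sin(η) + sin(5η).
On η ∈ ℝ each mode satisfies (sin(nη))″ = -n² sin(nη), so exp(-2n²σ) sin(nη) solves the heat equation; by superposition u(η,σ) = Σ c_n exp(-2n²σ) sin(nη).
Reading off the coefficients: c_1=-1, c_5=1, so u(η,σ) = -exp(-2σ)sin(η) + exp(-50σ)sin(5η).
Substituting back η = s + τ, σ = τ: T(s,τ) = u(s + τ, τ).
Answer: T(s, τ) = -exp(-2τ)sin(s + τ) + exp(-50τ)sin(5s + 5τ)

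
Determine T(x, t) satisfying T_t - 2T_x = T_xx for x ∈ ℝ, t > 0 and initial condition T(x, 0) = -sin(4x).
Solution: Moving frame: η = x + 2t, σ = t, T = u(η,σ), so T_t = u_σ + 2u_η and T_xx = u_ηη.
Hence T_t - 2T_x = u_σ and the PDE becomes the heat equation u_σ = u_ηη on η ∈ ℝ.
Initial data: u(η,0) = T(η,0) = -sin(4η). Each mode sin(nη) decays as exp(-n²σ) on ℝ, so u(η,σ) = Σ c_n exp(-n²σ) sin(nη) with c_4=-1: u(η,σ) = -exp(-16σ)sin(4η).
Substituting back: T(x,t) = u(x + 2t, t).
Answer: T(x, t) = -exp(-16t)sin(8t + 4x)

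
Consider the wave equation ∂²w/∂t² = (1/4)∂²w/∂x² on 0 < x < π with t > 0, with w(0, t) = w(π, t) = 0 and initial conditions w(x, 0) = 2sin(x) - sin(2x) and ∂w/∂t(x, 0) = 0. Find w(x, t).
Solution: Using separation of variables w = X(x)T(t):
Eigenfunctions: sin(nx), n = 1, 2, 3, ...
General solution: w(x, t) = Σ [A_n cos(n t/2) + B_n sin(n t/2)] sin(nx)
From w(x,0) = 2sin(x) - sin(2x): A_1=2, A_2=-1. From w_t(x,0) = 0: all B_n = 0.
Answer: w(x, t) = 2sin(x)cos(t/2) - sin(2x)cos(t)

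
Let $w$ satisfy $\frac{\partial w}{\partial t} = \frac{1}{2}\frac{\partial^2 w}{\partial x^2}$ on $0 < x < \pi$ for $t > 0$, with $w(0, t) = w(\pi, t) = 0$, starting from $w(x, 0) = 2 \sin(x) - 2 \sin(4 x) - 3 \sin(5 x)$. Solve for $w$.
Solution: Using separation of variables $w = X(x)T(t)$:
Eigenfunctions: $\sin(nx)$, $n = 1, 2, 3, \ldots$
General solution: $w(x, t) = \sum c_n \sin(nx) e^{-n^2 t/2}$
Matching $w(x,0) = 2 \sin(x) - 2 \sin(4 x) - 3 \sin(5 x)$ term by term: $c_1=2, c_4=-2, c_5=-3$.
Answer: $w(x, t) = -2 e^{-8 t} \sin(4 x) + 2 e^{-t/2} \sin(x) - 3 e^{-25 t/2} \sin(5 x)$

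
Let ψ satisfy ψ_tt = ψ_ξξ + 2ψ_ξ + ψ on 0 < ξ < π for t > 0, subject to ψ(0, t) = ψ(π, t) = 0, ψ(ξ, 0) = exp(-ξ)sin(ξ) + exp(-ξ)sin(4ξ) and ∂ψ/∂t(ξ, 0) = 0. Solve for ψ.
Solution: Substitute ψ = exp(-ξ)u, i.e. u = exp(ξ)ψ.
By the product rule, ψ_ξ = exp(-ξ)(u_ξ - u), ψ_ξξ = exp(-ξ)(u_ξξ - 2u_ξ + u), ψ_tt = exp(-ξ)u_tt.
Substituting into the PDE and dividing by exp(-ξ): u_tt = (u_ξξ - 2u_ξ + u) + 2(u_ξ - u) + u.
The lower-order terms cancel, leaving the standard wave equation u_tt = u_ξξ.
Initial data for u: u(ξ,0) = exp(ξ)ψ(ξ,0) = sin(ξ) + sin(4ξ); u_t(ξ,0) = exp(ξ)ψ_t(ξ,0) = 0. The boundary conditions carry over: u(0,t) = u(π,t) = 0.
Solve for u:
  Using separation of variables u = X(ξ)T(t):
  Eigenfunctions: sin(nξ), n = 1, 2, 3, ...
  General solution: u(ξ, t) = Σ [A_n cos(n t) + B_n sin(n t)] sin(nξ)
  From u(ξ,0) = sin(ξ) + sin(4ξ): A_1=1, A_4=1. From u_t(ξ,0) = 0: all B_n = 0.
Hence u(ξ,t) = sin(ξ)cos(t) + sin(4ξ)cos(4t).
Transform back: ψ(ξ,t) = exp(-ξ)u(ξ,t).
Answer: ψ(ξ, t) = exp(-ξ)sin(ξ)cos(t) + exp(-ξ)sin(4ξ)cos(4t)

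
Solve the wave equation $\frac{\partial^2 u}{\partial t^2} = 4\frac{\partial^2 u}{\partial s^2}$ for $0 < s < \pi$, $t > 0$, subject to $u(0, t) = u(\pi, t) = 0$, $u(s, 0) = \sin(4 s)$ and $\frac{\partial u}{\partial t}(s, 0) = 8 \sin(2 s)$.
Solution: Using separation of variables $u = X(s)T(t)$:
Eigenfunctions: $\sin(ns)$, $n = 1, 2, 3, \ldots$
General solution: $u(s, t) = \sum [A_n \cos(2n t) + B_n \sin(2n t)] \sin(ns)$
From $u(s,0) = \sin(4 s)$: $A_4=1$. From $u_t(s,0) = 8 \sin(2 s)$, using $u_t(s,0) = \sum \omega_n B_n \sin(ns)$ with $\omega_n = 2n$: $B_2 = 8/4 = 2$.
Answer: $u(s, t) = 2 \sin(2 s) \sin(4 t) + \sin(4 s) \cos(8 t)$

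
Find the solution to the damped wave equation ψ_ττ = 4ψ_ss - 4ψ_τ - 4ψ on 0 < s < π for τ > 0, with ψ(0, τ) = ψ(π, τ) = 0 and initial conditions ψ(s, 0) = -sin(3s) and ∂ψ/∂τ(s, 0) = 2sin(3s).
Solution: Substitute ψ = exp(-2τ)u, i.e. u = exp(2τ)ψ.
By the product rule, ψ_τ = exp(-2τ)(u_τ - 2u), ψ_ττ = exp(-2τ)(u_ττ - 4u_τ + 4u), ψ_ss = exp(-2τ)u_ss.
Substituting into the PDE and dividing by exp(-2τ): u_ττ - 4u_τ + 4u = 4u_ss - 4(u_τ - 2u) - 4u.
The lower-order terms cancel, leaving the standard wave equation u_ττ = 4u_ss.
Initial data for u: u(s,0) = ψ(s,0) = -sin(3s); u_τ(s,0) = ψ_τ(s,0) + 2ψ(s,0) = 0. The boundary conditions carry over: u(0,τ) = u(π,τ) = 0.
Solve for u:
  Using separation of variables u = X(s)T(τ):
  Eigenfunctions: sin(ns), n = 1, 2, 3, ...
  General solution: u(s, τ) = Σ [A_n cos(2n τ) + B_n sin(2n τ)] sin(ns)
  From u(s,0) = -sin(3s): A_3=-1. From u_τ(s,0) = 0: all B_n = 0.
Hence u(s,τ) = -sin(3s)cos(6τ).
Transform back: ψ(s,τ) = exp(-2τ)u(s,τ).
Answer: ψ(s, τ) = -exp(-2τ)sin(3s)cos(6τ)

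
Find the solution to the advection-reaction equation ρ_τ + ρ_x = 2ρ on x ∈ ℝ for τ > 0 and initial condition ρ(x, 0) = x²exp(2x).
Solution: Substitute ρ = exp(2x)u, i.e. u = exp(-2x)ρ.
By the product rule, ρ_x = exp(2x)(u_x + 2u), ρ_τ = exp(2x)u_τ.
Substituting into the PDE and dividing by exp(2x): u_τ + (u_x + 2u) = 2u.
The lower-order terms cancel, leaving the standard advection equation u_τ + u_x = 0.
Initial data for u: u(x,0) = exp(-2x)ρ(x,0) = x².
Solve for u:
  By method of characteristics (waves move right with speed 1):
  Along characteristics x - τ = const, u is constant, so u(x,τ) = f(x - τ) with f = u(·, 0).
Hence u(x,τ) = x² - 2xτ + τ².
Transform back: ρ(x,τ) = exp(2x)u(x,τ).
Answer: ρ(x, τ) = x²exp(2x) - 2xτexp(2x) + τ²exp(2x)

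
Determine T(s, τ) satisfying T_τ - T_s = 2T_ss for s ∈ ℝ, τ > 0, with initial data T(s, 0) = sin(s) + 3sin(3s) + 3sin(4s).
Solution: Moving frame: η = s + τ, σ = τ, T = u(η,σ), so T_τ = u_σ + u_η and T_ss = u_ηη.
Hence T_τ - T_s = u_σ and the PDE becomes the heat equation u_σ = 2u_ηη on η ∈ ℝ.
Initial data: u(η,0) = T(η,0) = sin(η) + 3sin(3η) + 3sin(4η). Each mode sin(nη) decays as exp(-2n²σ) on ℝ, so u(η,σ) = Σ c_n exp(-2n²σ) sin(nη) with c_1=1, c_3=3, c_4=3: u(η,σ) = exp(-2σ)sin(η) + 3exp(-18σ)sin(3η) + 3exp(-32σ)sin(4η).
Substituting back: T(s,τ) = u(s + τ, τ).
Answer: T(s, τ) = exp(-2τ)sin(s + τ) + 3exp(-18τ)sin(3s + 3τ) + 3exp(-32τ)sin(4s + 4τ)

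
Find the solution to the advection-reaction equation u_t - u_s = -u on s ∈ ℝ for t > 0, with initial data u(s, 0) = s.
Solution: Substitute u = exp(-t)w, i.e. w = exp(t)u.
By the product rule, u_t = exp(-t)(w_t - w), u_s = exp(-t)w_s.
Substituting into the PDE and dividing by exp(-t): w_t - w - w_s = -w.
The lower-order terms cancel, leaving the standard advection equation w_t - w_s = 0.
Initial data for w: w(s,0) = u(s,0) = s.
Solve for w:
  By method of characteristics (waves move left with speed 1):
  Along characteristics s + t = const, w is constant, so w(s,t) = f(s + t) with f = w(·, 0).
Hence w(s,t) = s + t.
Transform back: u(s,t) = exp(-t)w(s,t).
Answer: u(s, t) = sexp(-t) + texp(-t)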